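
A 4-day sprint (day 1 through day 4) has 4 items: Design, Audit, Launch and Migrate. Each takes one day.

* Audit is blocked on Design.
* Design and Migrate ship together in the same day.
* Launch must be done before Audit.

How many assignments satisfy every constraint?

14

Splitting on Design: it can be day 1 (6), day 2 (5), day 3 (3). Listing each branch's schedules as (Audit, Launch, Migrate) by day number:
Design=day 1: (2,1,1) (3,1,1) (3,2,1) (4,1,1) (4,2,1) (4,3,1) — 6.
Design=day 2: (3,1,2) (3,2,2) (4,1,2) (4,2,2) (4,3,2) — 5.
Design=day 3: (4,1,3) (4,2,3) (4,3,3) — 3.
Summing: 6 + 5 + 3 = 14.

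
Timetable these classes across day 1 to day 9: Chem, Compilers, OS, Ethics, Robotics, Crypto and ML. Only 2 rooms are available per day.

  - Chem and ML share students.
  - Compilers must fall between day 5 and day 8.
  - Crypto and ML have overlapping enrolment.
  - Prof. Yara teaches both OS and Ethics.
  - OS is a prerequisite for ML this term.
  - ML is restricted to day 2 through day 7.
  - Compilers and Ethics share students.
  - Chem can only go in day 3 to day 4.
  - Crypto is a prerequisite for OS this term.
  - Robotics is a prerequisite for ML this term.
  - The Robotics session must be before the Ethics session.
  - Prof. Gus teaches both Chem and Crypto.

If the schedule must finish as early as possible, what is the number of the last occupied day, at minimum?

day 5

The precedence chain requires at least 3 distinct days.
With at most 2 per day and 7 classes, at least 4 days are needed.
Compilers can't be placed before day 5, so the schedule must run through at least day 5.
5 works (last occupied day: day 5): for example Chem=day 3; ML=day 4; Robotics=day 1; OS=day 2; Ethics=day 3; Compilers=day 5; Crypto=day 1.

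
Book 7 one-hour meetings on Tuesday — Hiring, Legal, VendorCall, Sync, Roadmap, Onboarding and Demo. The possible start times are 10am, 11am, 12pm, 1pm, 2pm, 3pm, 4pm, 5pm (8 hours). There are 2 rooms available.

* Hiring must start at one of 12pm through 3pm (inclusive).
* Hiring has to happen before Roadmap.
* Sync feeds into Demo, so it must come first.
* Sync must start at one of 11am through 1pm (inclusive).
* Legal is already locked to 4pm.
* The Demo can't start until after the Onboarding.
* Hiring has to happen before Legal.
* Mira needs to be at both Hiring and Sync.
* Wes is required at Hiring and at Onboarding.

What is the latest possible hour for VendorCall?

5pm

VendorCall at 5pm is achievable: Onboarding -> 10am, Sync -> 11am, Roadmap -> 1pm, VendorCall -> 5pm, Hiring -> 12pm, Demo -> 12pm, Legal -> 4pm.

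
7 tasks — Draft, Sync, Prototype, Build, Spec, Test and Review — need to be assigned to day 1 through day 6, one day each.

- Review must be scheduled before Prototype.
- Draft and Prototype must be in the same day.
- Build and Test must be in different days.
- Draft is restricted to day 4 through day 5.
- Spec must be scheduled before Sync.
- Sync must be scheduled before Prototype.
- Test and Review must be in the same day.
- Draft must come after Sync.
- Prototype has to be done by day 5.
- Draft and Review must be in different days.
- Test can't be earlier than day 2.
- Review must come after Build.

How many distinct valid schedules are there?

Splitting on Draft: it can be day 4 (9), day 5 (36). Listing each branch's schedules as (Sync, Prototype, Build, Spec, Test, Review) by day number:
Draft=day 4: (2,4,1,1,2,2) (2,4,1,1,3,3) (2,4,2,1,3,3) (3,4,1,1,2,2) (3,4,1,1,3,3) (3,4,1,2,2,2) (3,4,1,2,3,3) (3,4,2,1,3,3) (3,4,2,2,3,3) — 9.
Draft=day 5: (2,5,1,1,2,2) (2,5,1,1,3,3) (2,5,1,1,4,4) (2,5,2,1,3,3) (2,5,2,1,4,4) (2,5,3,1,4,4) (3,5,1,1,2,2) (3,5,1,1,3,3) (3,5,1,1,4,4) (3,5,1,2,2,2) (3,5,1,2,3,3) (3,5,1,2,4,4) (3,5,2,1,3,3) (3,5,2,1,4,4) (3,5,2,2,3,3) (3,5,2,2,4,4) (3,5,3,1,4,4) (3,5,3,2,4,4) (4,5,1,1,2,2) (4,5,1,1,3,3) (4,5,1,1,4,4) (4,5,1,2,2,2) (4,5,1,2,3,3) (4,5,1,2,4,4) (4,5,1,3,2,2) (4,5,1,3,3,3) (4,5,1,3,4,4) (4,5,2,1,3,3) (4,5,2,1,4,4) (4,5,2,2,3,3) (4,5,2,2,4,4) (4,5,2,3,3,3) (4,5,2,3,4,4) (4,5,3,1,4,4) (4,5,3,2,4,4) (4,5,3,3,4,4) — 36.
Summing: 9 + 36 = 45.

45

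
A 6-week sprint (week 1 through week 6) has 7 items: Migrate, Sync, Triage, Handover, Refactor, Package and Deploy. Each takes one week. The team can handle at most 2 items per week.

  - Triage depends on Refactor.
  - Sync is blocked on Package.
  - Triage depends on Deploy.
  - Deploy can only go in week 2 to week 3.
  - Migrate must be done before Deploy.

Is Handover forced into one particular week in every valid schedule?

Handover can be week 1 (e.g. Refactor in week 2, Migrate in week 1, Sync in week 4, Deploy in week 2, Package in week 3, Triage in week 3, Handover in week 1) or week 2 (e.g. Handover -> week 2, Refactor -> week 1, Sync -> week 4, Deploy -> week 2, Migrate -> week 1, Triage -> week 3, Package -> week 3).

No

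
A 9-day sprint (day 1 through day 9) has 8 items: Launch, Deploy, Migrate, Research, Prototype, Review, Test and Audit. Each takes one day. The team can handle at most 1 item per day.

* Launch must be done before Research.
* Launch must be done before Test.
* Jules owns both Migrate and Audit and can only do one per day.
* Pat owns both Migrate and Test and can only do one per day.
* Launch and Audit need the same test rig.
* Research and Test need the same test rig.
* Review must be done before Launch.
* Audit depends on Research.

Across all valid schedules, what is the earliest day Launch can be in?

Precedence pushes Launch to at least day 2; downstream work caps Launch at day 7.
Launch at day 2 is achievable: Review -> day 1, Test -> day 4, Launch -> day 2, Deploy -> day 6, Audit -> day 5, Migrate -> day 7, Research -> day 3, Prototype -> day 8.

day 2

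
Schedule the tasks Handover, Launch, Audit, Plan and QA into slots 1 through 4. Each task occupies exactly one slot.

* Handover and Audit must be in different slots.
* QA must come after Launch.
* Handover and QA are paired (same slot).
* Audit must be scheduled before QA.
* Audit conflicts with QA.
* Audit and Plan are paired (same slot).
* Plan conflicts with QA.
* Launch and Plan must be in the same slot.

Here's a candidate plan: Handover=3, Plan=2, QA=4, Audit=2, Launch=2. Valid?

No. Handover and QA are paired (same slot) is not satisfied.

Audit must be scheduled before QA — holds.
Handover and Audit must be in different slots — holds.
Audit conflicts with QA — holds.
Launch and Plan must be in the same slot — holds.
Handover and QA are paired (same slot) — violated.
Audit and Plan are paired (same slot) — holds.
Plan conflicts with QA — holds.
QA must come after Launch — holds.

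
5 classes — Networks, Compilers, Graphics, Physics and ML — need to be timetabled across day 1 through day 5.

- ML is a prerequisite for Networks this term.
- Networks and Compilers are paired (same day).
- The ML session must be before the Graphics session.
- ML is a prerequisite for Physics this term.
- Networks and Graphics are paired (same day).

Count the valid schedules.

30

Splitting on Networks: it can be day 2 (4), day 3 (7), day 4 (9), day 5 (10). Listing each branch's schedules as (Compilers, Graphics, Physics, ML) by day number:
Networks=day 2: (2,2,2,1) (2,2,3,1) (2,2,4,1) (2,2,5,1) — 4.
Networks=day 3: (3,3,2,1) (3,3,3,1) (3,3,3,2) (3,3,4,1) (3,3,4,2) (3,3,5,1) (3,3,5,2) — 7.
Networks=day 4: (4,4,2,1) (4,4,3,1) (4,4,3,2) (4,4,4,1) (4,4,4,2) (4,4,4,3) (4,4,5,1) (4,4,5,2) (4,4,5,3) — 9.
Networks=day 5: (5,5,2,1) (5,5,3,1) (5,5,3,2) (5,5,4,1) (5,5,4,2) (5,5,4,3) (5,5,5,1) (5,5,5,2) (5,5,5,3) (5,5,5,4) — 10.
Summing: 4 + 7 + 9 + 10 = 30.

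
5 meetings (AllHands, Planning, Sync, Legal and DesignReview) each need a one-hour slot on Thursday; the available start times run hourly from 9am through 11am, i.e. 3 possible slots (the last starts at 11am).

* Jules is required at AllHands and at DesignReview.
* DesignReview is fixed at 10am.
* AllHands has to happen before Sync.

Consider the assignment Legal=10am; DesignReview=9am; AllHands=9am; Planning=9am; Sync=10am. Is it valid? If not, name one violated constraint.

AllHands has to happen before Sync — holds.
DesignReview is fixed at 10am — violated.
Jules is required at AllHands and at DesignReview — violated.

Invalid. Jules is required at AllHands and at DesignReview.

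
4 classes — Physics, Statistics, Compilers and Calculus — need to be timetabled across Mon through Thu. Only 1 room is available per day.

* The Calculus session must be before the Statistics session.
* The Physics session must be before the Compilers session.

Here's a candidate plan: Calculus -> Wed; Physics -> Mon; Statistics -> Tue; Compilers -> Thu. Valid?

No. The Calculus session must be before the Statistics session is not satisfied.

Only 1 room is available per day — holds.
The Calculus session must be before the Statistics session — violated.
The Physics session must be before the Compilers session — holds.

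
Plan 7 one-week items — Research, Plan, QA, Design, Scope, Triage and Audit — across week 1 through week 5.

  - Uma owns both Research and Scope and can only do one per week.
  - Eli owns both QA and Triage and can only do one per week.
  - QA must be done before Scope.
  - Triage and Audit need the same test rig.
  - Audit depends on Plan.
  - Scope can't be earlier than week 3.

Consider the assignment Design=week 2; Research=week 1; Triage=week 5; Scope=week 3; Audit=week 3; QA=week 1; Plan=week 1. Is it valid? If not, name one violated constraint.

Triage and Audit need the same test rig — holds.
Eli owns both QA and Triage and can only do one per week — holds.
Scope can't be earlier than week 3 — holds.
Uma owns both Research and Scope and can only do one per week — holds.
QA must be done before Scope — holds.
Audit depends on Plan — holds.

Yes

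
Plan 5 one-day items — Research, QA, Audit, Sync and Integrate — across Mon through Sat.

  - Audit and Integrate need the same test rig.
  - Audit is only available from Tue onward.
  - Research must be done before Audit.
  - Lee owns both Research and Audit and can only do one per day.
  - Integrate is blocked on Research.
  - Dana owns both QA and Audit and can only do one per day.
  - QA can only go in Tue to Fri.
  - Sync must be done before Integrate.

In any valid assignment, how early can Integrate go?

Precedence pushes Integrate to at least Tue.
Integrate at Tue is achievable: Research=Mon; Sync=Mon; QA=Tue; Integrate=Tue; Audit=Wed.

Tue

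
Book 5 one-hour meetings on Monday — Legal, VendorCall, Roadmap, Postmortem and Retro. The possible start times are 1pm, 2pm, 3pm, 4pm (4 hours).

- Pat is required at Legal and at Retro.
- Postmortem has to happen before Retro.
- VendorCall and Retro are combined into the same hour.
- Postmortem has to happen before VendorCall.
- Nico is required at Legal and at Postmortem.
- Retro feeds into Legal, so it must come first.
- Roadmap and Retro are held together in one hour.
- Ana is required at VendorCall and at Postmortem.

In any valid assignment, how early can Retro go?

Precedence pushes Retro to at least 2pm; downstream work caps Retro at 3pm.
Retro at 2pm is achievable: Roadmap -> 2pm; VendorCall -> 2pm; Legal -> 3pm; Postmortem -> 1pm; Retro -> 2pm.

2pm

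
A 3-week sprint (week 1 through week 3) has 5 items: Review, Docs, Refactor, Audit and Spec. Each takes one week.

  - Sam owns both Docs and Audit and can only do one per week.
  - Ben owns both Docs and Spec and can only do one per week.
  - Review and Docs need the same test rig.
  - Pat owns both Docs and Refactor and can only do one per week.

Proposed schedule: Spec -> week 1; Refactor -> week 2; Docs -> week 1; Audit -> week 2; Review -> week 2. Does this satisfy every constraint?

No. Ben owns both Docs and Spec and can only do one per week is not satisfied.

Sam owns both Docs and Audit and can only do one per week — holds.
Review and Docs need the same test rig — holds.
Ben owns both Docs and Spec and can only do one per week — violated.
Pat owns both Docs and Refactor and can only do one per week — holds.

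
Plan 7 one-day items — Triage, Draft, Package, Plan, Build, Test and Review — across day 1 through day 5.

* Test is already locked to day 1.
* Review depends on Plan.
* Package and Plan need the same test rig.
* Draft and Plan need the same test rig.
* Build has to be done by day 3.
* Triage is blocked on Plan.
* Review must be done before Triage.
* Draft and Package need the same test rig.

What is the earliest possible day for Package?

day 1

Package at day 1 is achievable: Triage=day 4; Review=day 3; Test=day 1; Draft=day 3; Package=day 1; Plan=day 2; Build=day 1.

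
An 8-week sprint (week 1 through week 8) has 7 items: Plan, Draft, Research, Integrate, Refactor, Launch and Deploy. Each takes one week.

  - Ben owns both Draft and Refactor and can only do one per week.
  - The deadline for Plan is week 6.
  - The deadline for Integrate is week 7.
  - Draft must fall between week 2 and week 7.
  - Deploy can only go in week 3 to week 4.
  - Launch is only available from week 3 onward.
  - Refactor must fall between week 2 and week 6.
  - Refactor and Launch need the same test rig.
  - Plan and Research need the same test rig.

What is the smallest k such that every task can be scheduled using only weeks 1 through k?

Launch can't be placed before week 3, so the schedule must run through at least week 3.
3 works (last occupied week: week 3): for example Integrate -> week 1, Refactor -> week 2, Launch -> week 3, Plan -> week 1, Research -> week 2, Deploy -> week 3, Draft -> week 3.

3 weeks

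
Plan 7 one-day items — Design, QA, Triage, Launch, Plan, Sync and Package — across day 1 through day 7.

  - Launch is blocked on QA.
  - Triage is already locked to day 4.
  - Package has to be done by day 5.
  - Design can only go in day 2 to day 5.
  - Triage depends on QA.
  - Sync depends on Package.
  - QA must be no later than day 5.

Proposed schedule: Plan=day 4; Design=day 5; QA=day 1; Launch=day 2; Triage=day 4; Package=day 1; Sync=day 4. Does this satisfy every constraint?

Yes, all constraints hold

Launch is blocked on QA — holds.
QA must be no later than day 5 — holds.
Package has to be done by day 5 — holds.
Design can only go in day 2 to day 5 — holds.
Triage depends on QA — holds.
Sync depends on Package — holds.
Triage is already locked to day 4 — holds.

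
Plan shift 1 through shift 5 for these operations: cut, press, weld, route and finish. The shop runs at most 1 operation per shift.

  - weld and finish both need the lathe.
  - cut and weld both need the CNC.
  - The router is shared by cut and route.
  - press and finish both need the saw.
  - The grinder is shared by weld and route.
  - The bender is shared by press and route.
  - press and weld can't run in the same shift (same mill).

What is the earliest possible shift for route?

route at shift 1 is achievable: cut=shift 2, weld=shift 4, press=shift 3, route=shift 1, finish=shift 5.

shift 1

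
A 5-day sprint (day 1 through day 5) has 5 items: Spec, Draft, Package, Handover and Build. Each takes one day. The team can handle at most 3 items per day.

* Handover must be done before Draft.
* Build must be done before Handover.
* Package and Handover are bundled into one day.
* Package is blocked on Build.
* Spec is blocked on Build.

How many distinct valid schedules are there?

Splitting on Spec: it can be day 2 (6), day 3 (9), day 4 (10), day 5 (10). Listing each branch's schedules as (Draft, Package, Handover, Build) by day number:
Spec=day 2: (3,2,2,1) (4,2,2,1) (4,3,3,1) (5,2,2,1) (5,3,3,1) (5,4,4,1) — 6.
Spec=day 3: (3,2,2,1) (4,2,2,1) (4,3,3,1) (4,3,3,2) (5,2,2,1) (5,3,3,1) (5,3,3,2) (5,4,4,1) (5,4,4,2) — 9.
Spec=day 4: (3,2,2,1) (4,2,2,1) (4,3,3,1) (4,3,3,2) (5,2,2,1) (5,3,3,1) (5,3,3,2) (5,4,4,1) (5,4,4,2) (5,4,4,3) — 10.
Spec=day 5: (3,2,2,1) (4,2,2,1) (4,3,3,1) (4,3,3,2) (5,2,2,1) (5,3,3,1) (5,3,3,2) (5,4,4,1) (5,4,4,2) (5,4,4,3) — 10.
Summing: 6 + 9 + 10 + 10 = 35.

35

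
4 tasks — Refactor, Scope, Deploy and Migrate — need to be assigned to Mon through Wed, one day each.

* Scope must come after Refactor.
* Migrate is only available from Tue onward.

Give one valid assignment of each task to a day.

Migrate in Tue; Scope in Tue; Refactor in Mon; Deploy in Mon

Checking: Refactor(Mon) before Scope(Tue); Migrate=Tue in [Tue,Wed].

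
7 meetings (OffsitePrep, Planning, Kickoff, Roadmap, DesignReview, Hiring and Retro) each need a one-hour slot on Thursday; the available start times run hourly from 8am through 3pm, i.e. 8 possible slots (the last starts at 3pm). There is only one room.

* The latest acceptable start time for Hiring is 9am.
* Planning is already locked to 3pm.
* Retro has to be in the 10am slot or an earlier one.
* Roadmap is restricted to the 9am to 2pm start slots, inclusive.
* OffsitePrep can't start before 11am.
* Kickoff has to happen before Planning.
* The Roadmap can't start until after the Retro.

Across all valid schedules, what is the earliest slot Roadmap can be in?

10am

Roadmap is available from 9am; Roadmap's own window allows nothing later than 2pm.
Roadmap at 10am is achievable: Roadmap in 10am; OffsitePrep in 11am; Planning in 3pm; Hiring in 8am; DesignReview in 1pm; Kickoff in 12pm; Retro in 9am.
Nothing earlier works — the capacity limit rule out every slot before 10am.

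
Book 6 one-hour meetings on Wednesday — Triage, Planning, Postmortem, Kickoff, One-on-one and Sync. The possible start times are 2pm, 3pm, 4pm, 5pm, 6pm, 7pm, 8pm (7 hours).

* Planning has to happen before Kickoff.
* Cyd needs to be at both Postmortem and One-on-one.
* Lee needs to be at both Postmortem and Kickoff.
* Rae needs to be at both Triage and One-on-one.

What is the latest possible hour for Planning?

7pm

Downstream work caps Planning at 7pm.
Planning at 7pm is achievable: One-on-one=3pm, Planning=7pm, Sync=2pm, Triage=2pm, Postmortem=2pm, Kickoff=8pm.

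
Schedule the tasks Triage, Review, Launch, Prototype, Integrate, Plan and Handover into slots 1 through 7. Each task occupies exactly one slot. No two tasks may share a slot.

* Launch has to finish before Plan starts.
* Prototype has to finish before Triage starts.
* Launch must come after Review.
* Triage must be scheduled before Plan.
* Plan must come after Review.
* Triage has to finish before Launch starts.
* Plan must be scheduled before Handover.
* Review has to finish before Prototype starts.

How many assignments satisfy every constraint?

7

Splitting on Triage: it can be 3 (4), 4 (3). Listing each branch's schedules as (Review, Launch, Prototype, Integrate, Plan, Handover):
Triage=3: (1,4,2,5,6,7) (1,4,2,6,5,7) (1,4,2,7,5,6) (1,5,2,4,6,7) — 4.
Triage=4: (1,5,2,3,6,7) (1,5,3,2,6,7) (2,5,3,1,6,7) — 3.
Summing: 4 + 3 = 7.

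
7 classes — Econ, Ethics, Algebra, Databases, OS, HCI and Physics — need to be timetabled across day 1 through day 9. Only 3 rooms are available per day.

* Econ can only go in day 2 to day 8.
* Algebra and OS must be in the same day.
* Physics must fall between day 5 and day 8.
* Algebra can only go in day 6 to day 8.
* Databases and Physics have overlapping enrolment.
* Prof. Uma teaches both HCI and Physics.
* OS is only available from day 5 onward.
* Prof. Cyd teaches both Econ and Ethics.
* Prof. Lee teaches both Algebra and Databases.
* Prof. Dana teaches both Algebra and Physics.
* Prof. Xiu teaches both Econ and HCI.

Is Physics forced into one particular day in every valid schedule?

No

Physics can be day 5 (e.g. Econ=day 2, HCI=day 1, Databases=day 1, Physics=day 5, OS=day 6, Ethics=day 1, Algebra=day 6) or day 6 (e.g. Ethics in day 1; Physics in day 6; Databases in day 1; Algebra in day 7; HCI in day 1; OS in day 7; Econ in day 2).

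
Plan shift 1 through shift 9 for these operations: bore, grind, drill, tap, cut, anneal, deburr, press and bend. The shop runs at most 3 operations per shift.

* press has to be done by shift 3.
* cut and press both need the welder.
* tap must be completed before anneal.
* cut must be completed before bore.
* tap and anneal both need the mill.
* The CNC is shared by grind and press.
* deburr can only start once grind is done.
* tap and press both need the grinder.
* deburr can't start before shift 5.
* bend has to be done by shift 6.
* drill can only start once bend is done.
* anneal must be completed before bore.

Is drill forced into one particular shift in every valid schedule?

drill can be shift 2 (e.g. deburr -> shift 5, grind -> shift 2, bend -> shift 1, press -> shift 1, bore -> shift 4, tap -> shift 2, cut -> shift 3, anneal -> shift 3, drill -> shift 2) or shift 3 (e.g. anneal in shift 3, grind in shift 2, tap in shift 2, cut in shift 2, bend in shift 1, drill in shift 3, deburr in shift 5, press in shift 1, bore in shift 4).

No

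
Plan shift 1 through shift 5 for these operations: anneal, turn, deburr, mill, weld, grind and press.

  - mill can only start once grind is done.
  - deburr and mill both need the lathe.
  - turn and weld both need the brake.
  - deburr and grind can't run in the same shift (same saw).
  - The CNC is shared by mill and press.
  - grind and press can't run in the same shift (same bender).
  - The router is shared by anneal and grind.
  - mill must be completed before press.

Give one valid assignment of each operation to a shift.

press=shift 3; turn=shift 1; anneal=shift 2; mill=shift 2; weld=shift 2; grind=shift 1; deburr=shift 3

Checking: grind(shift 1) before mill(shift 2); mill(shift 2) before press(shift 3); deburr(shift 3) != grind(shift 1); deburr(shift 3) != mill(shift 2); anneal(shift 2) != grind(shift 1); grind(shift 1) != press(shift 3); mill(shift 2) != press(shift 3); turn(shift 1) != weld(shift 2).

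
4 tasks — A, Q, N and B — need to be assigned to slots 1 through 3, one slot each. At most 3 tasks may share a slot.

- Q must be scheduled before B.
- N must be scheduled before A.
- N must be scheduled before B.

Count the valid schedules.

8

Splitting on A: it can be 2 (3), 3 (5). Listing each branch's schedules as (Q, N, B):
A=2: (1,1,2) (1,1,3) (2,1,3) — 3.
A=3: (1,1,2) (1,1,3) (1,2,3) (2,1,3) (2,2,3) — 5.
Summing: 3 + 5 = 8.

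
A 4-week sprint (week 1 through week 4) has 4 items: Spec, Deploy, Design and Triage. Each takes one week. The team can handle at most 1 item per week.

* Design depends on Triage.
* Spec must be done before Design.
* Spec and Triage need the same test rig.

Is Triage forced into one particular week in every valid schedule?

No

Triage can be week 1 (e.g. Spec -> week 2; Deploy -> week 4; Design -> week 3; Triage -> week 1) or week 2 (e.g. Triage=week 2; Deploy=week 4; Spec=week 1; Design=week 3).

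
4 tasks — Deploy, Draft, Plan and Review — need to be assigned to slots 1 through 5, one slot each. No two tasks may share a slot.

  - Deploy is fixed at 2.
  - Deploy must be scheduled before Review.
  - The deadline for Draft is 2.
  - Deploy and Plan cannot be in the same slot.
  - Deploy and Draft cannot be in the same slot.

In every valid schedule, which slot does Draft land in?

Draft's window is 1–2.
Deploy is fixed at 2, and Draft can't share a slot with Deploy.
So Draft must be 1.

1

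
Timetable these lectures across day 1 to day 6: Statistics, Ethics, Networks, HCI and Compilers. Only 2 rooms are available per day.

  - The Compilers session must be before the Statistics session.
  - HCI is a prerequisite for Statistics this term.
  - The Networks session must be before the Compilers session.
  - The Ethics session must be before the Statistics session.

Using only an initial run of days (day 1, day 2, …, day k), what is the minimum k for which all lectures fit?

3 days

The precedence chain requires at least 3 distinct days.
With at most 2 per day and 5 lectures, at least 3 days are needed.
3 works (last occupied day: day 3): for example Ethics -> day 1, Statistics -> day 3, Networks -> day 1, HCI -> day 2, Compilers -> day 2.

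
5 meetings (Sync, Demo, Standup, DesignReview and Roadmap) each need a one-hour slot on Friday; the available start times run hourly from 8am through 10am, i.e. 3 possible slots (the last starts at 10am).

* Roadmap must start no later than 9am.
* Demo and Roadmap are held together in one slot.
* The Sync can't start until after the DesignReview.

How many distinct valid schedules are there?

Splitting on Sync: it can be 9am (6), 10am (12). Listing each branch's schedules as (Demo, Standup, DesignReview, Roadmap):
Sync=9am: (8am,8am,8am,8am) (8am,9am,8am,8am) (8am,10am,8am,8am) (9am,8am,8am,9am) (9am,9am,8am,9am) (9am,10am,8am,9am) — 6.
Sync=10am: (8am,8am,8am,8am) (8am,8am,9am,8am) (8am,9am,8am,8am) (8am,9am,9am,8am) (8am,10am,8am,8am) (8am,10am,9am,8am) (9am,8am,8am,9am) (9am,8am,9am,9am) (9am,9am,8am,9am) (9am,9am,9am,9am) (9am,10am,8am,9am) (9am,10am,9am,9am) — 12.
Summing: 6 + 12 = 18.

18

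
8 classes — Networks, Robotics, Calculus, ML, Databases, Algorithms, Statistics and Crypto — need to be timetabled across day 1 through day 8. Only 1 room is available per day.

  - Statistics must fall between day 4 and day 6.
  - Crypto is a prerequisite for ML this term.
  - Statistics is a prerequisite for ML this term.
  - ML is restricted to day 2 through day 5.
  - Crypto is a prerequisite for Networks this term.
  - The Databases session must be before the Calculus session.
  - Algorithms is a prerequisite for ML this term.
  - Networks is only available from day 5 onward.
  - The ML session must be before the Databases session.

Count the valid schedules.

18

Splitting on Networks: it can be day 6 (6), day 7 (6), day 8 (6). Listing each branch's schedules as (Robotics, Calculus, ML, Databases, Algorithms, Statistics, Crypto) by day number:
Networks=day 6: (1,8,5,7,2,4,3) (1,8,5,7,3,4,2) (2,8,5,7,1,4,3) (2,8,5,7,3,4,1) (3,8,5,7,1,4,2) (3,8,5,7,2,4,1) — 6.
Networks=day 7: (1,8,5,6,2,4,3) (1,8,5,6,3,4,2) (2,8,5,6,1,4,3) (2,8,5,6,3,4,1) (3,8,5,6,1,4,2) (3,8,5,6,2,4,1) — 6.
Networks=day 8: (1,7,5,6,2,4,3) (1,7,5,6,3,4,2) (2,7,5,6,1,4,3) (2,7,5,6,3,4,1) (3,7,5,6,1,4,2) (3,7,5,6,2,4,1) — 6.
Summing: 6 + 6 + 6 = 18.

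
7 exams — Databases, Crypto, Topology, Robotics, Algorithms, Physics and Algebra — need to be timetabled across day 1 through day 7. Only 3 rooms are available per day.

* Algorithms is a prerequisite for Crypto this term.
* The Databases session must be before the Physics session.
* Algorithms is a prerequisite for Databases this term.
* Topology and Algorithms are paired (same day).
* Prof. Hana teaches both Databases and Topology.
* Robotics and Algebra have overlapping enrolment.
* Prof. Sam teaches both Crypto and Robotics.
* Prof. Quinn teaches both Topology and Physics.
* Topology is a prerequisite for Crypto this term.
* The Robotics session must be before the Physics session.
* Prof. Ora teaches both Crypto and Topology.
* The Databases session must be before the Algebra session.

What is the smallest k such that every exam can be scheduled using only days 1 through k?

The precedence chain requires at least 3 distinct days.
With at most 3 per day and 7 exams, at least 3 days are needed.
3 works (last occupied day: day 3): for example Crypto -> day 2, Physics -> day 3, Algebra -> day 3, Topology -> day 1, Algorithms -> day 1, Robotics -> day 1, Databases -> day 2.

3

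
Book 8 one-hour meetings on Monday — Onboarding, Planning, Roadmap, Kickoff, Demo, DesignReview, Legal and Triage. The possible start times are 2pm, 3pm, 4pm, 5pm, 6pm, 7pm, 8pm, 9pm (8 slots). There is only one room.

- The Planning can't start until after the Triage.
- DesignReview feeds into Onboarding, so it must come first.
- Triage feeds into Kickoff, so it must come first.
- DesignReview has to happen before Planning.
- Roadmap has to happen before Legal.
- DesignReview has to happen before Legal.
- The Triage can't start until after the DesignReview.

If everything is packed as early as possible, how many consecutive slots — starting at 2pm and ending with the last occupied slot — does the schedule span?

The precedence chain requires at least 3 distinct slots.
With at most 1 per slot and 8 meetings, at least 8 slots are needed.
8 works (last occupied slot: 9pm): for example Demo -> 9pm, Triage -> 3pm, Planning -> 4pm, DesignReview -> 2pm, Onboarding -> 7pm, Kickoff -> 8pm, Roadmap -> 5pm, Legal -> 6pm.

8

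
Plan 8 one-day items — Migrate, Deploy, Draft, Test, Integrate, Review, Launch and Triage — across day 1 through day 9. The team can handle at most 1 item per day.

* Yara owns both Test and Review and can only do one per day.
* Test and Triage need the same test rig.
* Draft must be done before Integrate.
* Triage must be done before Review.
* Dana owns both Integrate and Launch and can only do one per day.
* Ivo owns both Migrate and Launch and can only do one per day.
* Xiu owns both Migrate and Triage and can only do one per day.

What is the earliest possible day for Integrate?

day 2

Precedence pushes Integrate to at least day 2.
Integrate at day 2 is achievable: Triage in day 3; Review in day 4; Migrate in day 5; Launch in day 8; Deploy in day 6; Draft in day 1; Test in day 7; Integrate in day 2.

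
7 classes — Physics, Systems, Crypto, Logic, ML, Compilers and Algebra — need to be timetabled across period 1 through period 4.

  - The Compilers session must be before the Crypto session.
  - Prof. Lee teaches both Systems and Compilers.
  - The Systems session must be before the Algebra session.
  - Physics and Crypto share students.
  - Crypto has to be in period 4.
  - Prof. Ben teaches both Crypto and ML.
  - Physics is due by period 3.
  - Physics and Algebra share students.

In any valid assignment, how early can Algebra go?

period 2

Precedence pushes Algebra to at least period 2.
Algebra at period 2 is achievable: Physics -> period 1; Crypto -> period 4; Algebra -> period 2; Systems -> period 1; Logic -> period 1; Compilers -> period 2; ML -> period 1.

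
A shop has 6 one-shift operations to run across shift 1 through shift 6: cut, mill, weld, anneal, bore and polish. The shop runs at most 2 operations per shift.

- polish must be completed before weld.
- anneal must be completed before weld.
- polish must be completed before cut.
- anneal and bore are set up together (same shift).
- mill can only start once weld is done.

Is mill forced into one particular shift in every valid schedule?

mill can be shift 4 (e.g. polish -> shift 1, weld -> shift 3, cut -> shift 3, mill -> shift 4, anneal -> shift 2, bore -> shift 2) or shift 5 (e.g. mill -> shift 5, polish -> shift 1, weld -> shift 3, cut -> shift 3, anneal -> shift 2, bore -> shift 2).

No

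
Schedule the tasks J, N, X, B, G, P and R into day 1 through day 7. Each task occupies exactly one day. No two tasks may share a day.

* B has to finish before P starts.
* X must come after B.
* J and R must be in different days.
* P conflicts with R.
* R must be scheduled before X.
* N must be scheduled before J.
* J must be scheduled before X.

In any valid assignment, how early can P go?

Precedence pushes P to at least day 2.
P at day 2 is achievable: J in day 4; B in day 1; R in day 5; N in day 3; G in day 7; X in day 6; P in day 2.

day 2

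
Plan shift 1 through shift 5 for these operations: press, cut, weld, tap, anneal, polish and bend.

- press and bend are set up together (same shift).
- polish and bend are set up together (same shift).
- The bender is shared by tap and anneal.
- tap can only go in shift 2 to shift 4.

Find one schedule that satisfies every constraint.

polish=shift 1; press=shift 1; tap=shift 2; bend=shift 1; anneal=shift 1; weld=shift 1; cut=shift 1

Checking: tap(shift 2) != anneal(shift 1); press = bend = shift 1; polish = bend = shift 1; tap=shift 2 in [shift 2,shift 4].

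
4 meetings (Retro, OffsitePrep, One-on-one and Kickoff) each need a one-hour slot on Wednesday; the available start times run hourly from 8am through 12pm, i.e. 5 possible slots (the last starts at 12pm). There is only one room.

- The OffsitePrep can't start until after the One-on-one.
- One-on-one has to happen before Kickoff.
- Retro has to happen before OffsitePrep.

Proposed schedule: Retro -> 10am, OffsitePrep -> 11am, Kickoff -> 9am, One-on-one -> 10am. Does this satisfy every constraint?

One-on-one has to happen before Kickoff — violated.
Retro has to happen before OffsitePrep — holds.
The OffsitePrep can't start until after the One-on-one — holds.
There is only one room — violated.

No. There is only one room is not satisfied.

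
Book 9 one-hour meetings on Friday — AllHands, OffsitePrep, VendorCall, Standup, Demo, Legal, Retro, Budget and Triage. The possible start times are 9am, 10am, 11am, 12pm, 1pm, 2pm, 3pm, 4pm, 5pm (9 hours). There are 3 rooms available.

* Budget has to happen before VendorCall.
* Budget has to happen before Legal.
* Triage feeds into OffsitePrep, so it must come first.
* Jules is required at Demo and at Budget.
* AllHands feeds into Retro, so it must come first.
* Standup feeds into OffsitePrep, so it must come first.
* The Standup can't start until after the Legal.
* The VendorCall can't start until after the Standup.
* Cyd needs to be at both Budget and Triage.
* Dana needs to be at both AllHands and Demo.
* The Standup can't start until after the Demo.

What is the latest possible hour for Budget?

2pm

Downstream work caps Budget at 2pm.
Budget at 2pm is achievable: Legal in 3pm, OffsitePrep in 5pm, AllHands in 9am, Standup in 4pm, Demo in 10am, Retro in 10am, Triage in 9am, VendorCall in 5pm, Budget in 2pm.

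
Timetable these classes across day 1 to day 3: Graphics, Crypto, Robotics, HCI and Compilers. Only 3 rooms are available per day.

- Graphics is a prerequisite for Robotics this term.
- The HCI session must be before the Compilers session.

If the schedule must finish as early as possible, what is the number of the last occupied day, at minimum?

2

The precedence chain requires at least 2 distinct days.
With at most 3 per day and 5 classes, at least 2 days are needed.
2 works (last occupied day: day 2): for example Graphics=day 1, Crypto=day 1, Compilers=day 2, HCI=day 1, Robotics=day 2.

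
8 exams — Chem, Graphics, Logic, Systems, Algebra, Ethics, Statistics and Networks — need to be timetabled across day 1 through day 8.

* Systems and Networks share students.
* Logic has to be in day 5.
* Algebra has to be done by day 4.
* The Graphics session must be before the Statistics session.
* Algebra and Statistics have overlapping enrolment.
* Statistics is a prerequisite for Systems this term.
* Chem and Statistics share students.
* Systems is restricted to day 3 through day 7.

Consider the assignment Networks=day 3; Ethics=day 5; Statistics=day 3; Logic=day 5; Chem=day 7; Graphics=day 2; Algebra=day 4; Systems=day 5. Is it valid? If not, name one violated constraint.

Valid

Chem and Statistics share students — holds.
Systems and Networks share students — holds.
Statistics is a prerequisite for Systems this term — holds.
Algebra and Statistics have overlapping enrolment — holds.
Systems is restricted to day 3 through day 7 — holds.
Logic has to be in day 5 — holds.
Algebra has to be done by day 4 — holds.
The Graphics session must be before the Statistics session — holds.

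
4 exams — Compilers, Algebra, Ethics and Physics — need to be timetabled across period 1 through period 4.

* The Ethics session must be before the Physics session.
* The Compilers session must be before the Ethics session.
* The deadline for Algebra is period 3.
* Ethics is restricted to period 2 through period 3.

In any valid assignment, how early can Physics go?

period 3

Precedence pushes Physics to at least period 3.
Physics at period 3 is achievable: Ethics=period 2, Algebra=period 1, Physics=period 3, Compilers=period 1.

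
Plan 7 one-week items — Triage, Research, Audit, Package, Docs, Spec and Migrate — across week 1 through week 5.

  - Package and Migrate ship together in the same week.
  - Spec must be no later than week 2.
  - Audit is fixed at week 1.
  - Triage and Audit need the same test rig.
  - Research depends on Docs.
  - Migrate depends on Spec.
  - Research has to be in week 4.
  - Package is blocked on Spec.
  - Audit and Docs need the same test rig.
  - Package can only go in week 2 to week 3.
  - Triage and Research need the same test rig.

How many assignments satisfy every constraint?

18

Splitting on Triage: it can be week 2 (6), week 3 (6), week 5 (6). Listing each branch's schedules as (Research, Audit, Package, Docs, Spec, Migrate) by week number:
Triage=week 2: (4,1,2,2,1,2) (4,1,2,3,1,2) (4,1,3,2,1,3) (4,1,3,2,2,3) (4,1,3,3,1,3) (4,1,3,3,2,3) — 6.
Triage=week 3: (4,1,2,2,1,2) (4,1,2,3,1,2) (4,1,3,2,1,3) (4,1,3,2,2,3) (4,1,3,3,1,3) (4,1,3,3,2,3) — 6.
Triage=week 5: (4,1,2,2,1,2) (4,1,2,3,1,2) (4,1,3,2,1,3) (4,1,3,2,2,3) (4,1,3,3,1,3) (4,1,3,3,2,3) — 6.
Summing: 6 + 6 + 6 = 18.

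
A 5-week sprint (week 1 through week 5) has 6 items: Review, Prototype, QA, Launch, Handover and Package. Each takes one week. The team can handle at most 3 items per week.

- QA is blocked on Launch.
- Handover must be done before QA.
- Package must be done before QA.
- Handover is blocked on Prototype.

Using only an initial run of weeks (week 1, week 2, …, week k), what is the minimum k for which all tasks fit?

The precedence chain requires at least 3 distinct weeks.
With at most 3 per week and 6 tasks, at least 2 weeks are needed.
3 works (last occupied week: week 3): for example Launch=week 1; QA=week 3; Handover=week 2; Prototype=week 1; Package=week 1; Review=week 2.

3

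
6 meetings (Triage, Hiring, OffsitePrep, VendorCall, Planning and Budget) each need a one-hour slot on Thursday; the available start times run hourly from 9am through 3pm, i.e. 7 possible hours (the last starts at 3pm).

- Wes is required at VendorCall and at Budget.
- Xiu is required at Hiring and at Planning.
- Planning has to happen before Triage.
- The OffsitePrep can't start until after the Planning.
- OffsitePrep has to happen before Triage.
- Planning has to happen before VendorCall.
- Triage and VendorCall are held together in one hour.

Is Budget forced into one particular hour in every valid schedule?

No

Budget can be 9am (e.g. Triage -> 11am, Budget -> 9am, VendorCall -> 11am, Planning -> 9am, Hiring -> 10am, OffsitePrep -> 10am) or 10am (e.g. Hiring -> 10am; Triage -> 11am; VendorCall -> 11am; Planning -> 9am; Budget -> 10am; OffsitePrep -> 10am).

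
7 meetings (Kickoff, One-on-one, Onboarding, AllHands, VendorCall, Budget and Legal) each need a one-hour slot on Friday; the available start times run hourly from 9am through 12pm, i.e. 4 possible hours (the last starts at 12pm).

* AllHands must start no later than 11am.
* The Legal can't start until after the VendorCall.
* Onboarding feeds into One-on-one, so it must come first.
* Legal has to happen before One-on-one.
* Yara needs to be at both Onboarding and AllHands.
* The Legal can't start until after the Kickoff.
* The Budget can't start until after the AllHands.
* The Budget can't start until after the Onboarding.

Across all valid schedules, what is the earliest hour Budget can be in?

Precedence pushes Budget to at least 10am.
Budget at 11am is achievable: Budget in 11am, Legal in 10am, One-on-one in 11am, Onboarding in 10am, AllHands in 9am, VendorCall in 9am, Kickoff in 9am.
Nothing earlier works — the conflict constraints rule out every hour before 11am.

11am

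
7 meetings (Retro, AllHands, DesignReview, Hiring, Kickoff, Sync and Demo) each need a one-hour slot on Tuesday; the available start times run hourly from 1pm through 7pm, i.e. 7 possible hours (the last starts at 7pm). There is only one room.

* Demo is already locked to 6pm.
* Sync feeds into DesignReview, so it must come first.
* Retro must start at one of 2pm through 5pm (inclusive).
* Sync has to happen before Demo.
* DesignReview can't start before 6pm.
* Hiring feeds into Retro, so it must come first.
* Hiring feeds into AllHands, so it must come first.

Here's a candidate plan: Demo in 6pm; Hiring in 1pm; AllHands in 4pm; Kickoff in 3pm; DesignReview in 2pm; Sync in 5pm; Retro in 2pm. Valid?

Hiring feeds into Retro, so it must come first — holds.
Demo is already locked to 6pm — holds.
There is only one room — violated.
Sync has to happen before Demo — holds.
Retro must start at one of 2pm through 5pm (inclusive) — holds.
Sync feeds into DesignReview, so it must come first — violated.
Hiring feeds into AllHands, so it must come first — holds.
DesignReview can't start before 6pm — violated.

No. DesignReview can't start before 6pm is not satisfied.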